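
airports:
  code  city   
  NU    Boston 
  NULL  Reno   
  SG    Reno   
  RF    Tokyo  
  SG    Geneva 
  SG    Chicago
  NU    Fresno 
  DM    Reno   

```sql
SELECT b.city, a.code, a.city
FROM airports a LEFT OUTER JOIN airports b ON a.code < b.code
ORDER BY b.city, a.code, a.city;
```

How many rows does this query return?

LEFT JOIN keeps every row from `airports a`; unmatched rows get NULL for `airports b`'s columns.
Matching on a.code < b.code. A NULL in a compared column never satisfies the condition.
Matched pairs: 17; unmatched a rows kept: 4.
Total: 17 matched + 4 padded = 21 rows.

21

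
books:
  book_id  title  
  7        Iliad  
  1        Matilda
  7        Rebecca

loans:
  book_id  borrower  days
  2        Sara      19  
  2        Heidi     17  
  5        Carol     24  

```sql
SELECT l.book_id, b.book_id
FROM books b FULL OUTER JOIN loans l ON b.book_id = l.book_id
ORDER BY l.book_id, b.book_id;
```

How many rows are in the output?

6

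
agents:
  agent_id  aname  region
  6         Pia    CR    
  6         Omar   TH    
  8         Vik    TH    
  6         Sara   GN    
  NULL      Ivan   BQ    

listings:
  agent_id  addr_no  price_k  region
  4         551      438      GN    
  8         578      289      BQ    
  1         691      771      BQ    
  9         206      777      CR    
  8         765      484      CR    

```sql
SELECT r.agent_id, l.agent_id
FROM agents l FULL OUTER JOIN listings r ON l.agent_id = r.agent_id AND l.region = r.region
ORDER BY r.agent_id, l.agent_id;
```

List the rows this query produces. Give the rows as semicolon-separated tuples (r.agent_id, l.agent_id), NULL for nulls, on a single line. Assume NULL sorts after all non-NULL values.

(1, NULL); (4, NULL); (8, NULL); (8, NULL); (9, NULL); (NULL, 6); (NULL, 6); (NULL, 6); (NULL, 8); (NULL, NULL)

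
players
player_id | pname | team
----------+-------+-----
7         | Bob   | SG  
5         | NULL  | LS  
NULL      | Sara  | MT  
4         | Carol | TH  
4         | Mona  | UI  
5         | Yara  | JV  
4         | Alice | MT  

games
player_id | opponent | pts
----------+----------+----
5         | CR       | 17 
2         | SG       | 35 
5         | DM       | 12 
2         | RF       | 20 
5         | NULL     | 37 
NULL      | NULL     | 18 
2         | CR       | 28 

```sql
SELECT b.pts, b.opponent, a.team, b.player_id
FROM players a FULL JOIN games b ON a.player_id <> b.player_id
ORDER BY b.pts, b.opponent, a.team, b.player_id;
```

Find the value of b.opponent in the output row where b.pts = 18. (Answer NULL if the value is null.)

NULL

FULL OUTER JOIN keeps every row from both sides; unmatched rows get NULL for the other side's columns.
Matching on a.player_id <> b.player_id. A NULL in a compared column never satisfies the condition.
Matched pairs: 30; unmatched a rows kept: 1; unmatched b rows kept: 1.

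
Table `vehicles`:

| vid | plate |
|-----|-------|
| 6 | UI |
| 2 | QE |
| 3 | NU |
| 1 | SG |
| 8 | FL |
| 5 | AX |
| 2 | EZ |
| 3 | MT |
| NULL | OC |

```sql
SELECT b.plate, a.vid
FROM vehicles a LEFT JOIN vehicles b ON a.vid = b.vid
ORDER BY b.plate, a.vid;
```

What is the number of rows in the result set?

13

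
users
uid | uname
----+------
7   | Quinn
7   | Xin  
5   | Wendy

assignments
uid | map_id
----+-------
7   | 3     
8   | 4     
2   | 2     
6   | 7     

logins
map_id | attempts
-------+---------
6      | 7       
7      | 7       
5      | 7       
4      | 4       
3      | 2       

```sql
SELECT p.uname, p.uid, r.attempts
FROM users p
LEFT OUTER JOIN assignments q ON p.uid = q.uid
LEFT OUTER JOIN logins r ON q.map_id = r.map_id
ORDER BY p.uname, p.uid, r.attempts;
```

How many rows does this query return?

3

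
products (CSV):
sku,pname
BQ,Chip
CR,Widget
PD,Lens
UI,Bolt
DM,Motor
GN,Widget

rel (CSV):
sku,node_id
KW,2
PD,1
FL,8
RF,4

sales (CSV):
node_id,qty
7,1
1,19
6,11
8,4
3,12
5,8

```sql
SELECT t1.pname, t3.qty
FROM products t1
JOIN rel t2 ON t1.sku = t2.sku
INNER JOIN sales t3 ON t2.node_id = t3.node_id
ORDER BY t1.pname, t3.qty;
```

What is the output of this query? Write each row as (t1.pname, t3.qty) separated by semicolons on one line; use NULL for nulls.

(Lens, 19)

Evaluate left to right. First `products t1 INNER JOIN rel t2` on sku: 1 row(s).
Then INNER JOIN `sales t3` on node_id: keep only rows whose t2.node_id appears in t3.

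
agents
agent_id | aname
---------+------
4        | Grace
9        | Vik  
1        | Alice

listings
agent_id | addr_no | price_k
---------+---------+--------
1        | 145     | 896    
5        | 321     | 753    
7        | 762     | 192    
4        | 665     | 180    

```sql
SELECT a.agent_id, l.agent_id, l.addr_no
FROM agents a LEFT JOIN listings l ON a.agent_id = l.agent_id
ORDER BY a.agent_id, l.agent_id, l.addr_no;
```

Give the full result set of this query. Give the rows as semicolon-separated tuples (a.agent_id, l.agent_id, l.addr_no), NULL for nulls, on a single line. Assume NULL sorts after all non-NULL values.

LEFT JOIN keeps every row from `agents`; unmatched rows get NULL for `listings`'s columns.
Matching on a.agent_id = l.agent_id.
- a (agent_id=4) pairs with 1 row(s) of l.
- a (agent_id=9) has no partner → padded with NULL.
- a (agent_id=1) pairs with 1 row(s) of l.
After projecting and ordering:
a.agent_id | l.agent_id | l.addr_no
1 | 1 | 145
4 | 4 | 665
9 | NULL | NULL

(1, 1, 145); (4, 4, 665); (9, NULL, NULL)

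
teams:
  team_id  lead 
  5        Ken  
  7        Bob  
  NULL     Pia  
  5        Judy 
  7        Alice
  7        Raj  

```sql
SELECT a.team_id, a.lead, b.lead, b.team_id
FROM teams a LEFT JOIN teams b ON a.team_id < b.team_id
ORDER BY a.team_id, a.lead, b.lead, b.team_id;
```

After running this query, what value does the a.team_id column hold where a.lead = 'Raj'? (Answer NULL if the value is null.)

LEFT JOIN keeps every row from `teams a`; unmatched rows get NULL for `teams b`'s columns.
Matching on a.team_id < b.team_id. A NULL in a compared column never satisfies the condition.
- a[0] team_id=5 → 3 match(es) in b → 3 row(s).
- a[1] team_id=7 → no match; kept with NULLs on the b side.
- a[2] team_id=NULL → no match; kept with NULLs on the b side.
- a[3] team_id=5 → 3 match(es) in b → 3 row(s).
- a[4] team_id=7 → no match; kept with NULLs on the b side.
- a[5] team_id=7 → no match; kept with NULLs on the b side.

7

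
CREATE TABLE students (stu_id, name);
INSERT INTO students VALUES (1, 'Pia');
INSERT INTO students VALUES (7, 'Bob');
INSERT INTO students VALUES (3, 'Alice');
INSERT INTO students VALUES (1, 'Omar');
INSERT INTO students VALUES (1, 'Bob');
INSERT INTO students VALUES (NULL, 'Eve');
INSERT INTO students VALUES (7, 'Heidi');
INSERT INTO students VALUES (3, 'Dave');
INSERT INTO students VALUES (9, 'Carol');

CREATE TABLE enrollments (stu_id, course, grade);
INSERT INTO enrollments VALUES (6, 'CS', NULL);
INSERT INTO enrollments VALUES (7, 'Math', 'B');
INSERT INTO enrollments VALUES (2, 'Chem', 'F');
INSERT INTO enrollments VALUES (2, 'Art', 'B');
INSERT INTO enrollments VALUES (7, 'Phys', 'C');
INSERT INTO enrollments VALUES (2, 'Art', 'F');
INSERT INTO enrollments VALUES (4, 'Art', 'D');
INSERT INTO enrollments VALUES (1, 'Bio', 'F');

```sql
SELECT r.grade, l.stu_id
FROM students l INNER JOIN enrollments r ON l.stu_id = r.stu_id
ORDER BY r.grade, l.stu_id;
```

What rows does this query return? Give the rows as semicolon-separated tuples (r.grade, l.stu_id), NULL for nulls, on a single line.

INNER JOIN keeps only pairs where the ON condition holds.
Matching on l.stu_id = r.stu_id. A NULL in a compared column never satisfies the condition.
- l row (stu_id=1): matches 1 r row(s) → 1 output row(s).
- l row (stu_id=7): matches 2 r row(s) → 2 output row(s).
- l row (stu_id=3): no match → dropped.
- l row (stu_id=1): matches 1 r row(s) → 1 output row(s).
- l row (stu_id=1): matches 1 r row(s) → 1 output row(s).
- l row (stu_id=NULL): no match → dropped.
- l row (stu_id=7): matches 2 r row(s) → 2 output row(s).
- l row (stu_id=3): no match → dropped.
- l row (stu_id=9): no match → dropped.
After projecting and ordering:
r.grade | l.stu_id
B | 7
B | 7
C | 7
C | 7
F | 1
F | 1
F | 1

(B, 7); (B, 7); (C, 7); (C, 7); (F, 1); (F, 1); (F, 1)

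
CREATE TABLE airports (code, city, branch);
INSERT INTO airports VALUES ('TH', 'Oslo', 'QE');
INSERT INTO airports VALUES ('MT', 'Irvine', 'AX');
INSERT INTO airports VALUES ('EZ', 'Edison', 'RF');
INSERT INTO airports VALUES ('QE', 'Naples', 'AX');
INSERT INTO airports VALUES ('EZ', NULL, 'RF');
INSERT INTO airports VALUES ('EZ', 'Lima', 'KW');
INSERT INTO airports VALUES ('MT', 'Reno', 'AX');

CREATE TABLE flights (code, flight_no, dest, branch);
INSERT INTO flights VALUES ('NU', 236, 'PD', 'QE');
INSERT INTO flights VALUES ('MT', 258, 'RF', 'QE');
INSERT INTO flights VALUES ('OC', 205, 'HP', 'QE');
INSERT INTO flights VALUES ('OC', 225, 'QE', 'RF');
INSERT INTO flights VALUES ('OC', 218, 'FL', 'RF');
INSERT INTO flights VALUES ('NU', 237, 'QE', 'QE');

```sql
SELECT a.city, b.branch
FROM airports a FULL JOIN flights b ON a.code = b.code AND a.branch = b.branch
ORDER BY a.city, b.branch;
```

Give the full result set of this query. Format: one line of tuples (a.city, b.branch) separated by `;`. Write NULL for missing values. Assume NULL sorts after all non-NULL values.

(Edison, NULL); (Irvine, NULL); (Lima, NULL); (Naples, NULL); (Oslo, NULL); (Reno, NULL); (NULL, QE); (NULL, QE); (NULL, QE); (NULL, QE); (NULL, RF); (NULL, RF); (NULL, NULL)

FULL OUTER JOIN keeps every row from both sides; unmatched rows get NULL for the other side's columns.
Matching on a.code = b.code AND a.branch = b.branch.
Matched pairs: 0; unmatched a rows kept: 7; unmatched b rows kept: 6.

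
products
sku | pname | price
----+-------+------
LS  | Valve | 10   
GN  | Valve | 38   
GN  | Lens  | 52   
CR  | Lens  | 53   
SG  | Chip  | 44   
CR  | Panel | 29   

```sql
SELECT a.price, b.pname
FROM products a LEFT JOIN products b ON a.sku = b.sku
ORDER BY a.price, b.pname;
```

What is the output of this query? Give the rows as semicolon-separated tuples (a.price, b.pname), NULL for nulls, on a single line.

(10, Valve); (29, Lens); (29, Panel); (38, Lens); (38, Valve); (44, Chip); (52, Lens); (52, Valve); (53, Lens); (53, Panel)

LEFT JOIN keeps every row from `products a`; unmatched rows get NULL for `products b`'s columns.
Matching on a.sku = b.sku.
- a row (sku=LS): matches 1 b row(s) → 1 output row(s).
- a row (sku=GN): matches 2 b row(s) → 2 output row(s).
- a row (sku=GN): matches 2 b row(s) → 2 output row(s).
- a row (sku=CR): matches 2 b row(s) → 2 output row(s).
- a row (sku=SG): matches 1 b row(s) → 1 output row(s).
- a row (sku=CR): matches 2 b row(s) → 2 output row(s).
After projecting and ordering:
a.price | b.pname
10 | Valve
29 | Lens
29 | Panel
38 | Lens
38 | Valve
44 | Chip
52 | Lens
52 | Valve
53 | Lens
53 | Panel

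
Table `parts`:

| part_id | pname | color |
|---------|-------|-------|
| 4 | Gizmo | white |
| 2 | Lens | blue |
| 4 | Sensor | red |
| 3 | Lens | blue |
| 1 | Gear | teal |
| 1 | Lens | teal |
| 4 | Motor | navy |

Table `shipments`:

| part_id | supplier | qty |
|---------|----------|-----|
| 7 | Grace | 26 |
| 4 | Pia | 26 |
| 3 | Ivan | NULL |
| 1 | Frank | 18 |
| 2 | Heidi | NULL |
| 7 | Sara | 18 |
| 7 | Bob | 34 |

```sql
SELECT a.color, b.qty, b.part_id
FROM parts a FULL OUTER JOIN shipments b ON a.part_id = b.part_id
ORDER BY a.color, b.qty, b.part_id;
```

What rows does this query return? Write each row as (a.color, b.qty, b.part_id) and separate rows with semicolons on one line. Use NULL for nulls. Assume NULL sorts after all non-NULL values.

FULL OUTER JOIN keeps every row from both sides; unmatched rows get NULL for the other side's columns.
Matching on a.part_id = b.part_id.
Matched pairs: 7; unmatched a rows kept: 0; unmatched b rows kept: 3.

(blue, NULL, 2); (blue, NULL, 3); (navy, 26, 4); (red, 26, 4); (teal, 18, 1); (teal, 18, 1); (white, 26, 4); (NULL, 18, 7); (NULL, 26, 7); (NULL, 34, 7)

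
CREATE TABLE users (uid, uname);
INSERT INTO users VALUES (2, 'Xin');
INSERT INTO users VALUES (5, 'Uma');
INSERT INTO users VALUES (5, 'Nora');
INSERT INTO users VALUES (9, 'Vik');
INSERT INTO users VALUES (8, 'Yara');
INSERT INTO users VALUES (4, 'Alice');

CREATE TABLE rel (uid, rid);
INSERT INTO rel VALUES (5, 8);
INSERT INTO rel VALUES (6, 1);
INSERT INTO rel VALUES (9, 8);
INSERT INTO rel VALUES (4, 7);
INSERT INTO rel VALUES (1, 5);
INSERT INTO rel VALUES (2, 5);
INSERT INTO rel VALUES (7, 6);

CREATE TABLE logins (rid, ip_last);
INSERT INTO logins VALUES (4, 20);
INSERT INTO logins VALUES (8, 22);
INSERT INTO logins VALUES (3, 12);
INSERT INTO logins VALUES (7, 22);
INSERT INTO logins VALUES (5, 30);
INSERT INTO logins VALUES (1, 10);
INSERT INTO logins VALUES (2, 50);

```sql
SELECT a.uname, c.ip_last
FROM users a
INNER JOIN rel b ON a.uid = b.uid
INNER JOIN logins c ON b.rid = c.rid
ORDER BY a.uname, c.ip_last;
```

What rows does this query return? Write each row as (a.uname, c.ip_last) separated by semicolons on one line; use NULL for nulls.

Joins associate left-to-right: users INNER JOIN rel on uid gives 5 intermediate row(s).
Then INNER JOIN `logins c` on rid: keep only rows whose b.rid appears in c.

(Alice, 22); (Nora, 22); (Uma, 22); (Vik, 22); (Xin, 30)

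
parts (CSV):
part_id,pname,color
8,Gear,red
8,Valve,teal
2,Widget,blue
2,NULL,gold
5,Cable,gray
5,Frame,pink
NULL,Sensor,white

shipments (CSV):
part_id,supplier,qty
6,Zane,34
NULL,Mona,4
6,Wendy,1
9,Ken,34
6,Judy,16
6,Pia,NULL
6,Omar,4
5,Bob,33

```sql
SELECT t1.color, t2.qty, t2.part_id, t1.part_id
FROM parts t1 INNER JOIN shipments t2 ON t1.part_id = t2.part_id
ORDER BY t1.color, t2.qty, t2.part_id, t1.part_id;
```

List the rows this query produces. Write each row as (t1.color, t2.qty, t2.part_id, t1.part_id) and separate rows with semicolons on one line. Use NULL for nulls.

INNER JOIN keeps only pairs where the ON condition holds.
Matching on t1.part_id = t2.part_id. A NULL in a compared column never satisfies the condition.
Matched pairs: 2.

(gray, 33, 5, 5); (pink, 33, 5, 5)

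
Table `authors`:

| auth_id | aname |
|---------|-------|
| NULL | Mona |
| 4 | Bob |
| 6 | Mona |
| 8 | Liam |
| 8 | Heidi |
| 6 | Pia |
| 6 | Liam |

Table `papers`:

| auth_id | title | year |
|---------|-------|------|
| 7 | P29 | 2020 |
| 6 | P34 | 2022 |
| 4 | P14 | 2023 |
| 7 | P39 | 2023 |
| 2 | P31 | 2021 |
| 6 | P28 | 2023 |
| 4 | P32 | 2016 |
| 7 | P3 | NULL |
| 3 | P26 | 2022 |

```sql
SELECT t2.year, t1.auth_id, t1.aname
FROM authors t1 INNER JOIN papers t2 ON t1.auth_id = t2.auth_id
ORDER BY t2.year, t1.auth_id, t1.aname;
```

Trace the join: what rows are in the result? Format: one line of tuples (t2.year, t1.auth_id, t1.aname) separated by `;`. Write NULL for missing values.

(2016, 4, Bob); (2022, 6, Liam); (2022, 6, Mona); (2022, 6, Pia); (2023, 4, Bob); (2023, 6, Liam); (2023, 6, Mona); (2023, 6, Pia)

INNER JOIN keeps only pairs where the ON condition holds.
Matching on t1.auth_id = t2.auth_id. A NULL in a compared column never satisfies the condition.
- t1 row (auth_id=NULL): no match → dropped.
- t1 row (auth_id=4): matches 2 t2 row(s) → 2 output row(s).
- t1 row (auth_id=6): matches 2 t2 row(s) → 2 output row(s).
- t1 row (auth_id=8): no match → dropped.
- t1 row (auth_id=8): no match → dropped.
- t1 row (auth_id=6): matches 2 t2 row(s) → 2 output row(s).
- t1 row (auth_id=6): matches 2 t2 row(s) → 2 output row(s).
After projecting and ordering:
t2.year | t1.auth_id | t1.aname
2016 | 4 | Bob
2022 | 6 | Liam
2022 | 6 | Mona
2022 | 6 | Pia
2023 | 4 | Bob
2023 | 6 | Liam
2023 | 6 | Mona
2023 | 6 | Pia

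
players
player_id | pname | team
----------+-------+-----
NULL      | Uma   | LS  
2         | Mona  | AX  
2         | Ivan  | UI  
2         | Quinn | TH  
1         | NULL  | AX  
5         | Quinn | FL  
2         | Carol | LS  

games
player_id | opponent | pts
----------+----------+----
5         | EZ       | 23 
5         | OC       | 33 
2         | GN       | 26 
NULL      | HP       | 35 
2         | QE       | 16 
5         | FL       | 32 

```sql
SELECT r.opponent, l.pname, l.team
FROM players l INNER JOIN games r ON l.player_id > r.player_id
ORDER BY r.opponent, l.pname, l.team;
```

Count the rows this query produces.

INNER JOIN keeps only pairs where the ON condition holds.
Matching on l.player_id > r.player_id. A NULL in a compared column never satisfies the condition.
- player_id=NULL: no matching r row, dropped.
- player_id=2: no matching r row, dropped.
- player_id=2: no matching r row, dropped.
- player_id=2: no matching r row, dropped.
- player_id=1: no matching r row, dropped.
- player_id=5: 2 matching r row(s), so 2 row(s) emitted.
- player_id=2: no matching r row, dropped.
Total: 2 rows.

2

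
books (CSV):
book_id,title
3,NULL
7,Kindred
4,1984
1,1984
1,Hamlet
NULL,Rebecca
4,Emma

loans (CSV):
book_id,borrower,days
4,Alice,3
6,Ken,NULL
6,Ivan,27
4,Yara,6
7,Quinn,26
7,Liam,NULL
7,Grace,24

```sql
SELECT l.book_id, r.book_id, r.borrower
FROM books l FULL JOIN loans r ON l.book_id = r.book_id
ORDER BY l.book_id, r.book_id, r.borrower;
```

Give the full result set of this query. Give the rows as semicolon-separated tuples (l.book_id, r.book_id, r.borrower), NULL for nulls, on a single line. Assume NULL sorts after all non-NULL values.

(1, NULL, NULL); (1, NULL, NULL); (3, NULL, NULL); (4, 4, Alice); (4, 4, Alice); (4, 4, Yara); (4, 4, Yara); (7, 7, Grace); (7, 7, Liam); (7, 7, Quinn); (NULL, 6, Ivan); (NULL, 6, Ken); (NULL, NULL, NULL)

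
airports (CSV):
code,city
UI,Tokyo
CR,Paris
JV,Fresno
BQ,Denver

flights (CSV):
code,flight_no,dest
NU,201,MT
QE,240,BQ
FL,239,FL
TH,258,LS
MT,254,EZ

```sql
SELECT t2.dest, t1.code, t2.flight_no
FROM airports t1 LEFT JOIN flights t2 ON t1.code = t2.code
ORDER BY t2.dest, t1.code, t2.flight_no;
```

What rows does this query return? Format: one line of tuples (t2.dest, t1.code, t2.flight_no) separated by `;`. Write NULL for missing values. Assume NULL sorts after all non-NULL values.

(NULL, BQ, NULL); (NULL, CR, NULL); (NULL, JV, NULL); (NULL, UI, NULL)

LEFT JOIN keeps every row from `airports`; unmatched rows get NULL for `flights`'s columns.
Matching on t1.code = t2.code.
- t1 row (code=UI): no match → kept, t2 columns NULL.
- t1 row (code=CR): no match → kept, t2 columns NULL.
- t1 row (code=JV): no match → kept, t2 columns NULL.
- t1 row (code=BQ): no match → kept, t2 columns NULL.
After projecting and ordering:
t2.dest | t1.code | t2.flight_no
NULL | BQ | NULL
NULL | CR | NULL
NULL | JV | NULL
NULL | UI | NULL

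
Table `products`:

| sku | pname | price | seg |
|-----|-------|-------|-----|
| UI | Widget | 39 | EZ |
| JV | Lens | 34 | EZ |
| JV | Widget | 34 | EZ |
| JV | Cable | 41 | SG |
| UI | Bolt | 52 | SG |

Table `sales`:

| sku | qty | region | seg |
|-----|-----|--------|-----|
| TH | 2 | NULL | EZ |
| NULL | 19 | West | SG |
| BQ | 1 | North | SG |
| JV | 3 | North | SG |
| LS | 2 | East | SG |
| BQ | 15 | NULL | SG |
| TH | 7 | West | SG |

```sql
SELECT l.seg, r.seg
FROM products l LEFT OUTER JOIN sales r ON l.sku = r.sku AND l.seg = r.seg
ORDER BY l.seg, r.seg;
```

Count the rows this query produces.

5

LEFT JOIN keeps every row from `products`; unmatched rows get NULL for `sales`'s columns.
Matching on l.sku = r.sku AND l.seg = r.seg. A NULL in a compared column never satisfies the condition.
- l row (sku=UI, seg=EZ): no match → kept, r columns NULL.
- l row (sku=JV, seg=EZ): no match → kept, r columns NULL.
- l row (sku=JV, seg=EZ): no match → kept, r columns NULL.
- l row (sku=JV, seg=SG): matches 1 r row(s) → 1 output row(s).
- l row (sku=UI, seg=SG): no match → kept, r columns NULL.
Total: 1 matched + 4 padded = 5 rows.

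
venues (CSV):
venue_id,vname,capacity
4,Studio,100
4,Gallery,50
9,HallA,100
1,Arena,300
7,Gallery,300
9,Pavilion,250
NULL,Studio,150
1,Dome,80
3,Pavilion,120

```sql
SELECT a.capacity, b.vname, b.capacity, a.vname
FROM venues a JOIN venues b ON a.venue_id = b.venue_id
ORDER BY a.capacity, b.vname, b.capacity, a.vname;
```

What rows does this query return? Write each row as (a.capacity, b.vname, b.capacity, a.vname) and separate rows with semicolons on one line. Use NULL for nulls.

INNER JOIN keeps only pairs where the ON condition holds.
Matching on a.venue_id = b.venue_id. A NULL in a compared column never satisfies the condition.
Matched pairs: 14.

(50, Gallery, 50, Gallery); (50, Studio, 100, Gallery); (80, Arena, 300, Dome); (80, Dome, 80, Dome); (100, Gallery, 50, Studio); (100, HallA, 100, HallA); (100, Pavilion, 250, HallA); (100, Studio, 100, Studio); (120, Pavilion, 120, Pavilion); (250, HallA, 100, Pavilion); (250, Pavilion, 250, Pavilion); (300, Arena, 300, Arena); (300, Dome, 80, Arena); (300, Gallery, 300, Gallery)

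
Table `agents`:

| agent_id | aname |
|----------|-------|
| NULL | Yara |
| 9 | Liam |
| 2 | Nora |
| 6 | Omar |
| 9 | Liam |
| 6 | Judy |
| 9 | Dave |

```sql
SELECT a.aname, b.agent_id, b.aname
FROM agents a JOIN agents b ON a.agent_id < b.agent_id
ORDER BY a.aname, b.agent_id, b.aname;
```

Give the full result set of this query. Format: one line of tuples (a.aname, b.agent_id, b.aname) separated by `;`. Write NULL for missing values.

(Judy, 9, Dave); (Judy, 9, Liam); (Judy, 9, Liam); (Nora, 6, Judy); (Nora, 6, Omar); (Nora, 9, Dave); (Nora, 9, Liam); (Nora, 9, Liam); (Omar, 9, Dave); (Omar, 9, Liam); (Omar, 9, Liam)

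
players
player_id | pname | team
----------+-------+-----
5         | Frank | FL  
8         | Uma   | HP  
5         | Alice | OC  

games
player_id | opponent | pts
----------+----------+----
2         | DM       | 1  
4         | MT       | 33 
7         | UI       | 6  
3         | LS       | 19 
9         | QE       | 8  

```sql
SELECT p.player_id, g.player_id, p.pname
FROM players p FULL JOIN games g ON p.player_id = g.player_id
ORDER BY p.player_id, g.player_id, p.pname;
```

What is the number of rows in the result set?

FULL OUTER JOIN keeps every row from both sides; unmatched rows get NULL for the other side's columns.
Matching on p.player_id = g.player_id.
- p[0] player_id=5 → no match; kept with NULLs on the g side.
- p[1] player_id=8 → no match; kept with NULLs on the g side.
- p[2] player_id=5 → no match; kept with NULLs on the g side.
- plus 5 unmatched g row(s), each kept with NULL p columns.
Total: 0 matched + 8 padded = 8 rows.

8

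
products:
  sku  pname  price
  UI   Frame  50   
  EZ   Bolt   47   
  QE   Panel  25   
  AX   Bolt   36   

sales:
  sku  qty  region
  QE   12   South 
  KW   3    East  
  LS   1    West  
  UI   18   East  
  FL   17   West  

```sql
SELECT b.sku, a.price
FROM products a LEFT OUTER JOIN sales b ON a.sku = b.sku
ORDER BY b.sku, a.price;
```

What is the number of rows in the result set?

4

LEFT JOIN keeps every row from `products`; unmatched rows get NULL for `sales`'s columns.
Matching on a.sku = b.sku.
Matched pairs: 2; unmatched a rows kept: 2.
Total: 2 matched + 2 padded = 4 rows.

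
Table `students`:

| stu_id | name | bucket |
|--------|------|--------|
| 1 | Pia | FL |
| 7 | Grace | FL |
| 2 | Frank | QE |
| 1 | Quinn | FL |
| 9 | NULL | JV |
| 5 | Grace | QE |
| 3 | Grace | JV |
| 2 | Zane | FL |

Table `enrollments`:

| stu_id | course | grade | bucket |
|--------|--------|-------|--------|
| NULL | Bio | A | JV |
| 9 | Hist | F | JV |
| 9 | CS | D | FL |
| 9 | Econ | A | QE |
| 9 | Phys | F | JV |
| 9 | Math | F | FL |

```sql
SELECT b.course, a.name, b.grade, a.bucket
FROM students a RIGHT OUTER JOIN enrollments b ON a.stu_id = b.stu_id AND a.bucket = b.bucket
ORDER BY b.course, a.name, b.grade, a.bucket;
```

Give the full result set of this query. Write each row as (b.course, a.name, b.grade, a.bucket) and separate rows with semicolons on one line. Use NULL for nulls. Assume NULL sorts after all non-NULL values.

RIGHT JOIN keeps every row from `enrollments`; unmatched rows get NULL for `students`'s columns.
Matching on a.stu_id = b.stu_id AND a.bucket = b.bucket. A NULL in a compared column never satisfies the condition.
Matched pairs: 2; unmatched b rows kept: 4.

(Bio, NULL, A, NULL); (CS, NULL, D, NULL); (Econ, NULL, A, NULL); (Hist, NULL, F, JV); (Math, NULL, F, NULL); (Phys, NULL, F, JV)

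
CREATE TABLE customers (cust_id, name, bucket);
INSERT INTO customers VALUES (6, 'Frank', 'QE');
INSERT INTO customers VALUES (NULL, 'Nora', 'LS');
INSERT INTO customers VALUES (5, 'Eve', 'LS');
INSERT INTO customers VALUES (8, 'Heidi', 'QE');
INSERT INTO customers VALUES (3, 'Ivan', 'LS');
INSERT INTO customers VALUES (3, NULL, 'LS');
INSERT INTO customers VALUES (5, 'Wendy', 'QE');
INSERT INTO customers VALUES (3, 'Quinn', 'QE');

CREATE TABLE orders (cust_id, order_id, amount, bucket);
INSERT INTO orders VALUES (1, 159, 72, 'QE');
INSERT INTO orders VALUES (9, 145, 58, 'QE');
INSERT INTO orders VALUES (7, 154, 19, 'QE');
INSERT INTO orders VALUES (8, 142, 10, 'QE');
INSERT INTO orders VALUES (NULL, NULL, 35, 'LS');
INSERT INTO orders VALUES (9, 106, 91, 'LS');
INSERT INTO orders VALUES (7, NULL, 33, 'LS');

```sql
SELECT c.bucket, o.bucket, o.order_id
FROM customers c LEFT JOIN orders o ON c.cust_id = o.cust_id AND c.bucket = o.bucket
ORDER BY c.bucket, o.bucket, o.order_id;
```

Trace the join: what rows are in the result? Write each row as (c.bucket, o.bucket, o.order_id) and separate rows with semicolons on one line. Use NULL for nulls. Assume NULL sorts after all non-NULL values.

LEFT JOIN keeps every row from `customers`; unmatched rows get NULL for `orders`'s columns.
Matching on c.cust_id = o.cust_id AND c.bucket = o.bucket. A NULL in a compared column never satisfies the condition.
- c row (cust_id=6, bucket=QE): no match → kept, o columns NULL.
- c row (cust_id=NULL, bucket=LS): no match → kept, o columns NULL.
- c row (cust_id=5, bucket=LS): no match → kept, o columns NULL.
- c row (cust_id=8, bucket=QE): matches 1 o row(s) → 1 output row(s).
- c row (cust_id=3, bucket=LS): no match → kept, o columns NULL.
- c row (cust_id=3, bucket=LS): no match → kept, o columns NULL.
- c row (cust_id=5, bucket=QE): no match → kept, o columns NULL.
- c row (cust_id=3, bucket=QE): no match → kept, o columns NULL.
After projecting and ordering:
c.bucket | o.bucket | o.order_id
LS | NULL | NULL
LS | NULL | NULL
LS | NULL | NULL
LS | NULL | NULL
QE | QE | 142
QE | NULL | NULL
QE | NULL | NULL
QE | NULL | NULL

(LS, NULL, NULL); (LS, NULL, NULL); (LS, NULL, NULL); (LS, NULL, NULL); (QE, QE, 142); (QE, NULL, NULL); (QE, NULL, NULL); (QE, NULL, NULL)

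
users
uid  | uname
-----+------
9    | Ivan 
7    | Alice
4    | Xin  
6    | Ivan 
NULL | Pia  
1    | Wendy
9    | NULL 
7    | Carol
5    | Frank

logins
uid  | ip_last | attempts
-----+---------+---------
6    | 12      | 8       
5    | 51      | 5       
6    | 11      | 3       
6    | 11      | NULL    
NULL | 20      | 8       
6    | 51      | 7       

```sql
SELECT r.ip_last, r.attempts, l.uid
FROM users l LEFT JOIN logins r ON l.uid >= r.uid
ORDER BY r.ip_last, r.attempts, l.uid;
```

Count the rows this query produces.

29

LEFT JOIN keeps every row from `users`; unmatched rows get NULL for `logins`'s columns.
Matching on l.uid >= r.uid. A NULL in a compared column never satisfies the condition.
Matched pairs: 26; unmatched l rows kept: 3.
Total: 26 matched + 3 padded = 29 rows.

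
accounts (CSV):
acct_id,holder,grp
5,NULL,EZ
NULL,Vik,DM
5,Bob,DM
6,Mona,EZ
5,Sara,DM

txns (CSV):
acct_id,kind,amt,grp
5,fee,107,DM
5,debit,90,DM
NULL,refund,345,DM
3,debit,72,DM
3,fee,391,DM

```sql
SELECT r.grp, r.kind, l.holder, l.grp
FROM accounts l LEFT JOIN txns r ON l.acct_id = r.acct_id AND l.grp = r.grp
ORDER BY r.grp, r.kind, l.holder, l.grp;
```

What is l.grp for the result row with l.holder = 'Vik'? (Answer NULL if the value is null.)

DM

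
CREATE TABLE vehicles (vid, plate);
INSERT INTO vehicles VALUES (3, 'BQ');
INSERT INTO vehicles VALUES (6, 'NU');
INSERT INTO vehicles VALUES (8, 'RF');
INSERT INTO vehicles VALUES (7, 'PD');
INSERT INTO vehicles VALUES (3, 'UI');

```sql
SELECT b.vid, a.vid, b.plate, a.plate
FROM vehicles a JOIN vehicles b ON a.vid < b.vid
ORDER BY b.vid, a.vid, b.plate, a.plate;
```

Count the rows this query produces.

9

INNER JOIN keeps only pairs where the ON condition holds.
Matching on a.vid < b.vid.
Matched pairs: 9.
Total: 9 rows.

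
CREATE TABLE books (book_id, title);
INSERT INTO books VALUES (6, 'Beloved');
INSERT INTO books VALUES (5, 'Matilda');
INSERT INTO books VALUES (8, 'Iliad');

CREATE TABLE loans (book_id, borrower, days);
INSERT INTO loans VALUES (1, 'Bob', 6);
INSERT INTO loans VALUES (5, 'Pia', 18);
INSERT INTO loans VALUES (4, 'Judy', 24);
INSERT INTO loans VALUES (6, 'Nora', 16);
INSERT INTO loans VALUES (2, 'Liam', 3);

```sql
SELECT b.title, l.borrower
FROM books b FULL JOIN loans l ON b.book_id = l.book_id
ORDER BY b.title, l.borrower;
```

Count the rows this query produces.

FULL OUTER JOIN keeps every row from both sides; unmatched rows get NULL for the other side's columns.
Matching on b.book_id = l.book_id.
- b (book_id=6) pairs with 1 row(s) of l.
- b (book_id=5) pairs with 1 row(s) of l.
- b (book_id=8) has no partner → padded with NULL.
- 3 row(s) from l found no b partner → padded with NULL.
Total: 2 matched + 4 padded = 6 rows.

6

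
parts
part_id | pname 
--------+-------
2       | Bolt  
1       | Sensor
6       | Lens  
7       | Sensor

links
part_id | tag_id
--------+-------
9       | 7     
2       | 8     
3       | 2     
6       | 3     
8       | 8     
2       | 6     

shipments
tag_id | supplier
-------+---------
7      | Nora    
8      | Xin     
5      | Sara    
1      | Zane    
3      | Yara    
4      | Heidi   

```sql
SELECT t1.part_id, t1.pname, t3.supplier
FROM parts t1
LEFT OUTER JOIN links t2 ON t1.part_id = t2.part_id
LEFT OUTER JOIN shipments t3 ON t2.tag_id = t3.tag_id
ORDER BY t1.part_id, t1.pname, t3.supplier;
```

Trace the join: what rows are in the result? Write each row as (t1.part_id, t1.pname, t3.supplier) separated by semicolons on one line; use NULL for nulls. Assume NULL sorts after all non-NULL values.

Step 1 — t1 LEFT JOIN t2 on part_id → 5 row(s).
Then LEFT JOIN `shipments t3` on tag_id: each of those 5 rows is kept; rows whose t2.tag_id has no match in t3 get NULL for t3's columns.

(1, Sensor, NULL); (2, Bolt, Xin); (2, Bolt, NULL); (6, Lens, Yara); (7, Sensor, NULL)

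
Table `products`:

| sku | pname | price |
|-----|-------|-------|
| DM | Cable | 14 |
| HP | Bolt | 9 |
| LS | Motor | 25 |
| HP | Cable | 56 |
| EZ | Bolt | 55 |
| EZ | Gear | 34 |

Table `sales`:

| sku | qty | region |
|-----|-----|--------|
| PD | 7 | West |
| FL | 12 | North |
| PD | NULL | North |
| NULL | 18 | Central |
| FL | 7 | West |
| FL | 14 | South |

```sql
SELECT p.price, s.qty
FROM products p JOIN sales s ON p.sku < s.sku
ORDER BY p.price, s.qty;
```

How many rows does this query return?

INNER JOIN keeps only pairs where the ON condition holds.
Matching on p.sku < s.sku. A NULL in a compared column never satisfies the condition.
- p row (sku=DM): matches 5 s row(s) → 5 output row(s).
- p row (sku=HP): matches 2 s row(s) → 2 output row(s).
- p row (sku=LS): matches 2 s row(s) → 2 output row(s).
- p row (sku=HP): matches 2 s row(s) → 2 output row(s).
- p row (sku=EZ): matches 5 s row(s) → 5 output row(s).
- p row (sku=EZ): matches 5 s row(s) → 5 output row(s).
Total: 21 rows.

21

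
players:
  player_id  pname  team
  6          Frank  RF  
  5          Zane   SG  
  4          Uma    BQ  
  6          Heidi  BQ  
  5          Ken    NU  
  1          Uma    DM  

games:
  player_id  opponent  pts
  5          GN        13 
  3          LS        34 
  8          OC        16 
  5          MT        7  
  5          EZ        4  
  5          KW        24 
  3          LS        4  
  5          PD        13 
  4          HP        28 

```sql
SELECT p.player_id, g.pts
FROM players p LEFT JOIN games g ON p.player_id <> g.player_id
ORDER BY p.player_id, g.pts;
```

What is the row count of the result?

43

LEFT JOIN keeps every row from `players`; unmatched rows get NULL for `games`'s columns.
Matching on p.player_id <> g.player_id.
- p (player_id=6) pairs with 9 row(s) of g.
- p (player_id=5) pairs with 4 row(s) of g.
- p (player_id=4) pairs with 8 row(s) of g.
- p (player_id=6) pairs with 9 row(s) of g.
- p (player_id=5) pairs with 4 row(s) of g.
- p (player_id=1) pairs with 9 row(s) of g.
Total: 43 rows.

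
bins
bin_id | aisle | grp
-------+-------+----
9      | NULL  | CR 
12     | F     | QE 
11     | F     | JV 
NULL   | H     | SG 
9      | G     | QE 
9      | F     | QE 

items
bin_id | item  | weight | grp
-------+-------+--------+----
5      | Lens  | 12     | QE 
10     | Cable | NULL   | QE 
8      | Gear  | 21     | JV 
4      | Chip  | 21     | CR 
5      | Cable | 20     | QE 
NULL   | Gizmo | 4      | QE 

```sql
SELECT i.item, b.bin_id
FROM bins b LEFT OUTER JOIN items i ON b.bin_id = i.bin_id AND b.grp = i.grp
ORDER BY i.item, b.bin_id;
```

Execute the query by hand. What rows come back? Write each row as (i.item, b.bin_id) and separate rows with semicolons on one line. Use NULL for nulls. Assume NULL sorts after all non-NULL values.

(NULL, 9); (NULL, 9); (NULL, 9); (NULL, 11); (NULL, 12); (NULL, NULL)

LEFT JOIN keeps every row from `bins`; unmatched rows get NULL for `items`'s columns.
Matching on b.bin_id = i.bin_id AND b.grp = i.grp. A NULL in a compared column never satisfies the condition.
- bin_id=9, grp=CR: no i row matches, row kept with i columns NULL.
- bin_id=12, grp=QE: no i row matches, row kept with i columns NULL.
- bin_id=11, grp=JV: no i row matches, row kept with i columns NULL.
- bin_id=NULL, grp=SG: no i row matches, row kept with i columns NULL.
- bin_id=9, grp=QE: no i row matches, row kept with i columns NULL.
- bin_id=9, grp=QE: no i row matches, row kept with i columns NULL.
After projecting and ordering:
i.item | b.bin_id
NULL | 9
NULL | 9
NULL | 9
NULL | 11
NULL | 12
NULL | NULL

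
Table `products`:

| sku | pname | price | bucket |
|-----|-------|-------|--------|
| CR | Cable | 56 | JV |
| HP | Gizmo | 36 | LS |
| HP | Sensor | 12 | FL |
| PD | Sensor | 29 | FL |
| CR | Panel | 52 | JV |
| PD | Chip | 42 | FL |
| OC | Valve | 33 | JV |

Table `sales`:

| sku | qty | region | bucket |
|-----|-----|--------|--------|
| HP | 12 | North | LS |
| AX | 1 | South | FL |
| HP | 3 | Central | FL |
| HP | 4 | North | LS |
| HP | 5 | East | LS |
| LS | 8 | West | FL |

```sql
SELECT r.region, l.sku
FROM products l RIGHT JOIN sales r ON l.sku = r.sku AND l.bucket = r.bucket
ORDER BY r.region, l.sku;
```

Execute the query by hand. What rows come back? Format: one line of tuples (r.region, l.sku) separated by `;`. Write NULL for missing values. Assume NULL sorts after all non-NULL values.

(Central, HP); (East, HP); (North, HP); (North, HP); (South, NULL); (West, NULL)

RIGHT JOIN keeps every row from `sales`; unmatched rows get NULL for `products`'s columns.
Matching on l.sku = r.sku AND l.bucket = r.bucket.
- l[0] sku=CR, bucket=JV → no match.
- l[1] sku=HP, bucket=LS → 3 match(es) in r → 3 row(s).
- l[2] sku=HP, bucket=FL → 1 match(es) in r → 1 row(s).
- l[3] sku=PD, bucket=FL → no match.
- l[4] sku=CR, bucket=JV → no match.
- l[5] sku=PD, bucket=FL → no match.
- l[6] sku=OC, bucket=JV → no match.
- 2 r row(s) had no l match → kept, l columns NULL.
After projecting and ordering:
r.region | l.sku
Central | HP
East | HP
North | HP
North | HP
South | NULL
West | NULL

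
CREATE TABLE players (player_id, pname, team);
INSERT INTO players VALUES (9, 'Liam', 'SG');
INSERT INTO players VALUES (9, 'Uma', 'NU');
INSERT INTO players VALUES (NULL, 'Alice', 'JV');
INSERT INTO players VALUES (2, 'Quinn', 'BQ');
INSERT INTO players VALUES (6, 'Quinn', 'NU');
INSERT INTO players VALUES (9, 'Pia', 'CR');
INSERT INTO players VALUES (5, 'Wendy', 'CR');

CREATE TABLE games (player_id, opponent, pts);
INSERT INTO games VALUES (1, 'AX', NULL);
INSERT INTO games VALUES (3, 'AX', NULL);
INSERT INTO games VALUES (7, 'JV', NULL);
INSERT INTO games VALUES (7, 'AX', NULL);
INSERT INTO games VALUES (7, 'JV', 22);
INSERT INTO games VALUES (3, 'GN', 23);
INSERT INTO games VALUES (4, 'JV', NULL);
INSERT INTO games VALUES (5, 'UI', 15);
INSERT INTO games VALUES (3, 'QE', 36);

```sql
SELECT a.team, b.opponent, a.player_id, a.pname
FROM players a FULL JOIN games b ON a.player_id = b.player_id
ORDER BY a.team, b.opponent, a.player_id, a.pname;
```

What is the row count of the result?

15

FULL OUTER JOIN keeps every row from both sides; unmatched rows get NULL for the other side's columns.
Matching on a.player_id = b.player_id. A NULL in a compared column never satisfies the condition.
Matched pairs: 1; unmatched a rows kept: 6; unmatched b rows kept: 8.
Total: 1 matched + 14 padded = 15 rows.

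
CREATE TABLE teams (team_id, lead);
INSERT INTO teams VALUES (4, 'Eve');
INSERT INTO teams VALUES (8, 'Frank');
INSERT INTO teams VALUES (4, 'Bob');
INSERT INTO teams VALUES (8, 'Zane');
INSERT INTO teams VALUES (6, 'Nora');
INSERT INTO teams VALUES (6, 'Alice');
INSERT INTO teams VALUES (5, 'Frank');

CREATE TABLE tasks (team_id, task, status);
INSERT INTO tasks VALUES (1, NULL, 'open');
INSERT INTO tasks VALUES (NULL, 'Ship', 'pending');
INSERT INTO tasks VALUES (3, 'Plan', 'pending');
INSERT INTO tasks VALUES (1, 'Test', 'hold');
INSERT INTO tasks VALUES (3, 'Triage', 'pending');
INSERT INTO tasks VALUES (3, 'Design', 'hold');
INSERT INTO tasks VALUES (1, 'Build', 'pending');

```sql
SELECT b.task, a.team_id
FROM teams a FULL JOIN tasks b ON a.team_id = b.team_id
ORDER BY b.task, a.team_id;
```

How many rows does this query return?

FULL OUTER JOIN keeps every row from both sides; unmatched rows get NULL for the other side's columns.
Matching on a.team_id = b.team_id. A NULL in a compared column never satisfies the condition.
- a[0] team_id=4 → no match; kept with NULLs on the b side.
- a[1] team_id=8 → no match; kept with NULLs on the b side.
- a[2] team_id=4 → no match; kept with NULLs on the b side.
- a[3] team_id=8 → no match; kept with NULLs on the b side.
- a[4] team_id=6 → no match; kept with NULLs on the b side.
- a[5] team_id=6 → no match; kept with NULLs on the b side.
- a[6] team_id=5 → no match; kept with NULLs on the b side.
- 7 row(s) from b found no a partner → padded with NULL.
Total: 0 matched + 14 padded = 14 rows.

14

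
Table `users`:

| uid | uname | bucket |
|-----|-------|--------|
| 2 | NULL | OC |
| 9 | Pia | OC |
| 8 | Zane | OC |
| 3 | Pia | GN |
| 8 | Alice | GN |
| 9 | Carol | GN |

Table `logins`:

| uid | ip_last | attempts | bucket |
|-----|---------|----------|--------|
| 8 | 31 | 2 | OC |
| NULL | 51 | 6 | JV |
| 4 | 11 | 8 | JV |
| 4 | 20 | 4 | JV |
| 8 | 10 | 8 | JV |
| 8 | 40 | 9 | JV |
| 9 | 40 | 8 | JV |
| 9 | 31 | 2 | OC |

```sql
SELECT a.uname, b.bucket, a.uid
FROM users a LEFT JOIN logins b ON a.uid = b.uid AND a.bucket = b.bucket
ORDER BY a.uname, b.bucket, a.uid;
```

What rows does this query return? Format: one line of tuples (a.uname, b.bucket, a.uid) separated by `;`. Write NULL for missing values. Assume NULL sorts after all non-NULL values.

LEFT JOIN keeps every row from `users`; unmatched rows get NULL for `logins`'s columns.
Matching on a.uid = b.uid AND a.bucket = b.bucket. A NULL in a compared column never satisfies the condition.
Matched pairs: 2; unmatched a rows kept: 4.

(Alice, NULL, 8); (Carol, NULL, 9); (Pia, OC, 9); (Pia, NULL, 3); (Zane, OC, 8); (NULL, NULL, 2)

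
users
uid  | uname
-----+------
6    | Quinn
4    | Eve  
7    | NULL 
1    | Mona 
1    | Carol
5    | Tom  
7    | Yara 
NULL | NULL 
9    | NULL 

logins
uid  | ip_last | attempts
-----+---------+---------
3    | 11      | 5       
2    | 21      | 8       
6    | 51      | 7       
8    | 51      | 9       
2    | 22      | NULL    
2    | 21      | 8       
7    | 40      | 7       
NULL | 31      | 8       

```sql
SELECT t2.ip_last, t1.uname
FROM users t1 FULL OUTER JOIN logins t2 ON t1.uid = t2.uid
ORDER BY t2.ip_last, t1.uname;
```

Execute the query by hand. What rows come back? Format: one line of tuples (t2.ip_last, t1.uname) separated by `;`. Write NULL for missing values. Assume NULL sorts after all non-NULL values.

(11, NULL); (21, NULL); (21, NULL); (22, NULL); (31, NULL); (40, Yara); (40, NULL); (51, Quinn); (51, NULL); (NULL, Carol); (NULL, Eve); (NULL, Mona); (NULL, Tom); (NULL, NULL); (NULL, NULL)

FULL OUTER JOIN keeps every row from both sides; unmatched rows get NULL for the other side's columns.
Matching on t1.uid = t2.uid. A NULL in a compared column never satisfies the condition.
- t1[0] uid=6 → 1 match(es) in t2 → 1 row(s).
- t1[1] uid=4 → no match; kept with NULLs on the t2 side.
- t1[2] uid=7 → 1 match(es) in t2 → 1 row(s).
- t1[3] uid=1 → no match; kept with NULLs on the t2 side.
- t1[4] uid=1 → no match; kept with NULLs on the t2 side.
- t1[5] uid=5 → no match; kept with NULLs on the t2 side.
- t1[6] uid=7 → 1 match(es) in t2 → 1 row(s).
- t1[7] uid=NULL → no match; kept with NULLs on the t2 side.
- t1[8] uid=9 → no match; kept with NULLs on the t2 side.
- plus 6 unmatched t2 row(s), each kept with NULL t1 columns.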